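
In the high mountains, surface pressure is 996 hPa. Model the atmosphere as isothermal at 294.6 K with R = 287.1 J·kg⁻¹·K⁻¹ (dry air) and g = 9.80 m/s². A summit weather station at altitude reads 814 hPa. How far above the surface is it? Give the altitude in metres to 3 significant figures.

Scale height: H = RT/g = 287.1 × 294.6 / 9.80 = 8630.6 m.
Invert the barometric formula: z = H ln(P₀/P).
P₀/P = 996/814 = 1.2236; ln(1.2236) = 0.20180.
z = 8630.6 × 0.20180 = 1741.7 m.

z ≈ 1740 m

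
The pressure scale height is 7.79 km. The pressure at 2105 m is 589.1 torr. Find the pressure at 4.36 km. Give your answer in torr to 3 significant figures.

Between two levels, P₂ = P₁ exp(−Δz/H) with Δz = z₂ − z₁.
Δz = 4360.0 − 2105.0 = 2255.0 m; Δz/H = 2255.0/7790.0 = 0.28947.
P₂ = 589.1 × exp(−0.28947) = 589.1 × 0.74866 = 441.04 torr.

P ≈ 441 torr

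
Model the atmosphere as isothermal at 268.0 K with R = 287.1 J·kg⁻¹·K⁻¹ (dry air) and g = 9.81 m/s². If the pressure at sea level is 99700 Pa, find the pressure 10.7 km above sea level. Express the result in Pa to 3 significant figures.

Scale height: H = RT/g = 287.1 × 268.0 / 9.81 = 7843.3 m.
Barometric formula: P = P₀ exp(−z/H).
z/H = 10700/7843.3 = 1.3642; exp(−1.3642) = 0.25559.
P = 99700 × 0.25559 = 25482 Pa.

P ≈ 25500 Pa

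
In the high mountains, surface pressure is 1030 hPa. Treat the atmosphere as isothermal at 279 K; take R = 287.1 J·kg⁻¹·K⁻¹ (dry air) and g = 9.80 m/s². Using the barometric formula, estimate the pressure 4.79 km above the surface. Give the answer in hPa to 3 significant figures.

Scale height: H = RT/g = 287.1 × 279 / 9.80 = 8173.6 m.
Barometric formula: P = P₀ exp(−z/H).
z/H = 4790.0/8173.6 = 0.58603; exp(−0.58603) = 0.55653.
P = 1030 × 0.55653 = 573.23 hPa.

P ≈ 573 hPa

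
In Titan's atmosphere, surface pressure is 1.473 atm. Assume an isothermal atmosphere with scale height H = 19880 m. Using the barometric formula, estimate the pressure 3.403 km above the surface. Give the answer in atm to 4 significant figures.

Barometric formula: P = P₀ exp(−z/H).
z/H = 3403.0/19880 = 0.17118; exp(−0.17118) = 0.84267.
P = 1.473 × 0.84267 = 1.2413 atm.

P ≈ 1.241 atm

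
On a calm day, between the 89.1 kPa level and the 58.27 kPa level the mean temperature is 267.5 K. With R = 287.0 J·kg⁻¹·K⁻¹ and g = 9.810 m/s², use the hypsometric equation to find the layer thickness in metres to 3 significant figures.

Δz ≈ 3320 m

Hypsometric equation: Δz = (R T̄/g) ln(P₁/P₂).
R T̄/g = 287.0 × 267.5 / 9.810 = 7825.9 m.
ln(89.1/58.27) = ln(1.5291) = 0.42468.
Δz = 7825.9 × 0.42468 = 3323.5 m.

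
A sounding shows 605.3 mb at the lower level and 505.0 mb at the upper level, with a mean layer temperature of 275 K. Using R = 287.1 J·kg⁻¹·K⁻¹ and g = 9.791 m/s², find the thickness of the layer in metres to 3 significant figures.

Hypsometric equation: Δz = (R T̄/g) ln(P₁/P₂).
R T̄/g = 287.1 × 275 / 9.791 = 8063.8 m.
ln(605.3/505.0) = ln(1.1986) = 0.18115.
Δz = 8063.8 × 0.18115 = 1460.8 m.

Δz ≈ 1460 m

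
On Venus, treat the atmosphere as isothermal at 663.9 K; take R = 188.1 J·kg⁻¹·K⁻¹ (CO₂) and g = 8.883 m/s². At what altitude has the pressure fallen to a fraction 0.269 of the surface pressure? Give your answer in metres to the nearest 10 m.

z ≈ 18460 m

Scale height: H = RT/g = 188.1 × 663.9 / 8.883 = 14058 m.
Set P/P₀ = exp(−z/H) = 0.269, so z = −H ln(0.269).
−ln(0.269) = 1.3130; z = 14058 × 1.3130 = 18458 m.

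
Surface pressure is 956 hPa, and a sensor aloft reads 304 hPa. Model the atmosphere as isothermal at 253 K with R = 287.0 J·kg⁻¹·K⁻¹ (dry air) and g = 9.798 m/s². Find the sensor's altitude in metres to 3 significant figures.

Scale height: H = RT/g = 287.0 × 253 / 9.798 = 7410.8 m.
Invert the barometric formula: z = H ln(P₀/P).
P₀/P = 956/304 = 3.1447; ln(3.1447) = 1.1457.
z = 7410.8 × 1.1457 = 8490.6 m.

z ≈ 8490 m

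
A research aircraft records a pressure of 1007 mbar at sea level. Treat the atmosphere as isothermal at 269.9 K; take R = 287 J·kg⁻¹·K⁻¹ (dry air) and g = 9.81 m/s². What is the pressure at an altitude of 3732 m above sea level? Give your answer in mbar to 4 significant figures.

P ≈ 627.7 mbar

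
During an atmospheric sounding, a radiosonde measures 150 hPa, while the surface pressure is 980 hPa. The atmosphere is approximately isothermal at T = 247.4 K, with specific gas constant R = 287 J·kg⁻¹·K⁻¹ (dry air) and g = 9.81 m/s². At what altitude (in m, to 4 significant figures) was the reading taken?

z ≈ 13580 m

Scale height: H = RT/g = 287 × 247.4 / 9.81 = 7237.9 m.
Invert the barometric formula: z = H ln(P₀/P).
P₀/P = 980/150 = 6.5333; ln(6.5333) = 1.8769.
z = 7237.9 × 1.8769 = 13585 m.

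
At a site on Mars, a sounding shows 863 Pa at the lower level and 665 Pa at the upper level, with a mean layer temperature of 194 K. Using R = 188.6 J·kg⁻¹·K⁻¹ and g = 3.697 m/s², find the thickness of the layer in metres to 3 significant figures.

Δz ≈ 2580 m

Hypsometric equation: Δz = (R T̄/g) ln(P₁/P₂).
R T̄/g = 188.6 × 194 / 3.697 = 9896.8 m.
ln(863/665) = ln(1.2977) = 0.26059.
Δz = 9896.8 × 0.26059 = 2579.0 m.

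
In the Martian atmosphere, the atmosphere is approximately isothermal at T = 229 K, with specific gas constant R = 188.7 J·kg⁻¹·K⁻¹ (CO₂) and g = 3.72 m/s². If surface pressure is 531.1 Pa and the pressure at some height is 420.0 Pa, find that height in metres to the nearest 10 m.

z ≈ 2730 m

Scale height: H = RT/g = 188.7 × 229 / 3.72 = 11616 m.
Invert the barometric formula: z = H ln(P₀/P).
P₀/P = 531.1/420.0 = 1.2645; ln(1.2645) = 0.23468.
z = 11616 × 0.23468 = 2726.0 m.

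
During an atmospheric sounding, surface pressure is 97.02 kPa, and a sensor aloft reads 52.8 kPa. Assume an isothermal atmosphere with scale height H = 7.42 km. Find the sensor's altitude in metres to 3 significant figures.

z ≈ 4510 m

Invert the barometric formula: z = H ln(P₀/P).
P₀/P = 97.02/52.8 = 1.8375; ln(1.8375) = 0.60841.
z = 7420.0 × 0.60841 = 4514.4 m.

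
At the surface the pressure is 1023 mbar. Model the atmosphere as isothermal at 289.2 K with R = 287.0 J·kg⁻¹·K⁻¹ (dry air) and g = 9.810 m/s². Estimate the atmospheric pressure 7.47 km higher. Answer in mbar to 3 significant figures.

Scale height: H = RT/g = 287.0 × 289.2 / 9.810 = 8460.8 m.
Barometric formula: P = P₀ exp(−z/H).
z/H = 7470.0/8460.8 = 0.88290; exp(−0.88290) = 0.41358.
P = 1023 × 0.41358 = 423.09 mbar.

P ≈ 423 mbar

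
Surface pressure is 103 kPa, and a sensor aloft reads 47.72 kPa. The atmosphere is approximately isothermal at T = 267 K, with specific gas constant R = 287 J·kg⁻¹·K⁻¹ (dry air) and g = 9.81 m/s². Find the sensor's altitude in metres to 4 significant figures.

z ≈ 6010 m

Scale height: H = RT/g = 287 × 267 / 9.81 = 7811.3 m.
Invert the barometric formula: z = H ln(P₀/P).
P₀/P = 103/47.72 = 2.1584; ln(2.1584) = 0.76937.
z = 7811.3 × 0.76937 = 6009.8 m.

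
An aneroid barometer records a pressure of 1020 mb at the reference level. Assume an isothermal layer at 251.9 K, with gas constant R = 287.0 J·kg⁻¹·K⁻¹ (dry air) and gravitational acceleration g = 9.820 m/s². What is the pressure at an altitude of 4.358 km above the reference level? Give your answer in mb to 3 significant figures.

P ≈ 564 mb

Scale height: H = RT/g = 287.0 × 251.9 / 9.820 = 7362.0 m.
Barometric formula: P = P₀ exp(−z/H).
z/H = 4358.0/7362.0 = 0.59196; exp(−0.59196) = 0.55324.
P = 1020 × 0.55324 = 564.30 mb.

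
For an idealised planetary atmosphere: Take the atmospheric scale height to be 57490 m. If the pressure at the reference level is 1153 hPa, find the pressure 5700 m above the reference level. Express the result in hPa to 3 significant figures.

Barometric formula: P = P₀ exp(−z/H).
z/H = 5700.0/57490 = 0.099148; exp(−0.099148) = 0.90561.
P = 1153 × 0.90561 = 1044.2 hPa.

P ≈ 1040 hPa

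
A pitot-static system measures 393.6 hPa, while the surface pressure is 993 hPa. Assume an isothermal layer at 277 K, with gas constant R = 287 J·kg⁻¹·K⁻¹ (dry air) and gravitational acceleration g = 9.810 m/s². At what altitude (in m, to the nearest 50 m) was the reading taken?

Scale height: H = RT/g = 287 × 277 / 9.810 = 8103.9 m.
Invert the barometric formula: z = H ln(P₀/P).
P₀/P = 993/393.6 = 2.5229; ln(2.5229) = 0.92541.
z = 8103.9 × 0.92541 = 7499.4 m.

z ≈ 7500 m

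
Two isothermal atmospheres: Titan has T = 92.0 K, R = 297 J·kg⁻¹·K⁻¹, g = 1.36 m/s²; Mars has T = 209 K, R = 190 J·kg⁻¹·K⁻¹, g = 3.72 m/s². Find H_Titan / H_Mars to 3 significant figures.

H = RT/g for each body.
H_Titan = 297 × 92.0 / 1.36 = 20091 m.
H_Mars = 190 × 209 / 3.72 = 10675 m.
H_Titan/H_Mars = 20091/10675 = 1.8821.

H_Titan/H_Mars ≈ 1.88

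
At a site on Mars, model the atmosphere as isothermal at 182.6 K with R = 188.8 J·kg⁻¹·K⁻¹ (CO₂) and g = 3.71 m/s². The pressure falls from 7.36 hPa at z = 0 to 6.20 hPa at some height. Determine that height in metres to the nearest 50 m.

z ≈ 1600 m

Scale height: H = RT/g = 188.8 × 182.6 / 3.71 = 9292.4 m.
Invert the barometric formula: z = H ln(P₀/P).
P₀/P = 7.36/6.20 = 1.1871; ln(1.1871) = 0.17151.
z = 9292.4 × 0.17151 = 1593.7 m.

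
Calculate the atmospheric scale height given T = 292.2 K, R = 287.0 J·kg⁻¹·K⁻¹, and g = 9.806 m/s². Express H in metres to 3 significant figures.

The scale height of an isothermal atmosphere is H = RT/g.
H = 287.0 × 292.2 / 9.806 = 83861/9.806 = 8552.0 m.

H ≈ 8550 m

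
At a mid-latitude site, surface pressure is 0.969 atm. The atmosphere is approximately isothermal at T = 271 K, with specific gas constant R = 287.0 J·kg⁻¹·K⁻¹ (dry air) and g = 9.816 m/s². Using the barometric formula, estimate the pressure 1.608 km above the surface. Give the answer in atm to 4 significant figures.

P ≈ 0.7910 atm

Scale height: H = RT/g = 287.0 × 271 / 9.816 = 7923.5 m.
Barometric formula: P = P₀ exp(−z/H).
z/H = 1608.0/7923.5 = 0.20294; exp(−0.20294) = 0.81633.
P = 0.969 × 0.81633 = 0.79102 atm.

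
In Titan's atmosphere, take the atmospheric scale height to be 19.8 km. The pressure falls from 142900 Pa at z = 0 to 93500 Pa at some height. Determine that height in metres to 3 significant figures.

z ≈ 8400 m

Invert the barometric formula: z = H ln(P₀/P).
P₀/P = 142900/93500 = 1.5283; ln(1.5283) = 0.42416.
z = 19800 × 0.42416 = 8398.4 m.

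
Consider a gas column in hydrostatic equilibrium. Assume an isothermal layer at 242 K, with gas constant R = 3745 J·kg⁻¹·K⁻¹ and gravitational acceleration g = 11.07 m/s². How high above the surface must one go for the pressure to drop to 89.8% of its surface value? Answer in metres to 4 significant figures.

Scale height: H = RT/g = 3745 × 242 / 11.07 = 81869 m.
Set P/P₀ = exp(−z/H) = 0.898, so z = −H ln(0.898).
−ln(0.898) = 0.10759; z = 81869 × 0.10759 = 8808.3 m.

z ≈ 8808 m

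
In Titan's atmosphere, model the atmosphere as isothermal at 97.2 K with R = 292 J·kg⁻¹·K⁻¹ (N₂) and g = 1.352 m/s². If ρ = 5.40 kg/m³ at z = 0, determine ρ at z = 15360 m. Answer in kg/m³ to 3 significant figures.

Scale height: H = RT/g = 292 × 97.2 / 1.352 = 20993 m.
In an isothermal atmosphere, density decays like pressure: ρ = ρ₀ exp(−z/H).
z/H = 15360/20993 = 0.73167; exp(−0.73167) = 0.48110.
ρ = 5.40 × 0.48110 = 2.5979 kg/m³.

ρ ≈ 2.60 kg/m³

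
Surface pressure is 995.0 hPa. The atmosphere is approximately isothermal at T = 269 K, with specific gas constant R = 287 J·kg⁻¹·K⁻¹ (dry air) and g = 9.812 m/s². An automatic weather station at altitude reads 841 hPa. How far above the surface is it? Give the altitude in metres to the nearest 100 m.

z ≈ 1300 m

Scale height: H = RT/g = 287 × 269 / 9.812 = 7868.2 m.
Invert the barometric formula: z = H ln(P₀/P).
P₀/P = 995.0/841 = 1.1831; ln(1.1831) = 0.16814.
z = 7868.2 × 0.16814 = 1323.0 m.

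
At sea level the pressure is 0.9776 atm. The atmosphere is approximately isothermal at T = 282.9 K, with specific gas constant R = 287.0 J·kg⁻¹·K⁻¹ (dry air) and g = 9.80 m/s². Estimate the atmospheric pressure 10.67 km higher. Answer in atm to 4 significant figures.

P ≈ 0.2697 atm

Scale height: H = RT/g = 287.0 × 282.9 / 9.80 = 8284.9 m.
Barometric formula: P = P₀ exp(−z/H).
z/H = 10670/8284.9 = 1.2879; exp(−1.2879) = 0.27585.
P = 0.9776 × 0.27585 = 0.26967 atm.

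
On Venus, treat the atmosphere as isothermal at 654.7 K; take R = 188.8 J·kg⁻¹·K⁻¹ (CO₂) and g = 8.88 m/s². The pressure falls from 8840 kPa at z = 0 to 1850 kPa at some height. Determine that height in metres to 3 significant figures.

z ≈ 21800 m

Scale height: H = RT/g = 188.8 × 654.7 / 8.88 = 13920 m.
Invert the barometric formula: z = H ln(P₀/P).
P₀/P = 8840/1850 = 4.7784; ln(4.7784) = 1.5641.
z = 13920 × 1.5641 = 21772 m.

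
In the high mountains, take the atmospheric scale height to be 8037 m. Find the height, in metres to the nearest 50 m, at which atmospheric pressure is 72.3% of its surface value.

z ≈ 2600 m

Set P/P₀ = exp(−z/H) = 0.723, so z = −H ln(0.723).
−ln(0.723) = 0.32435; z = 8037.0 × 0.32435 = 2606.8 m.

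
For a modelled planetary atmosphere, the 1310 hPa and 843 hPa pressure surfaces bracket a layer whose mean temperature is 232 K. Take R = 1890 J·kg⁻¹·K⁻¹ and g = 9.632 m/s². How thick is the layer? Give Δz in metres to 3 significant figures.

Δz ≈ 20100 m

Hypsometric equation: Δz = (R T̄/g) ln(P₁/P₂).
R T̄/g = 1890 × 232 / 9.632 = 45523 m.
ln(1310/843) = ln(1.5540) = 0.44083.
Δz = 45523 × 0.44083 = 20068 m.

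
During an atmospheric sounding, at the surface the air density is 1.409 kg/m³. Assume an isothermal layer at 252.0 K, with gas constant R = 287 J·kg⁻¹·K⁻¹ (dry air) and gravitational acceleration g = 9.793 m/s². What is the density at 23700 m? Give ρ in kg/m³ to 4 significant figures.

Scale height: H = RT/g = 287 × 252.0 / 9.793 = 7385.3 m.
In an isothermal atmosphere, density decays like pressure: ρ = ρ₀ exp(−z/H).
z/H = 23700/7385.3 = 3.2091; exp(−3.2091) = 0.040393.
ρ = 1.409 × 0.040393 = 0.056914 kg/m³.

ρ ≈ 0.05691 kg/m³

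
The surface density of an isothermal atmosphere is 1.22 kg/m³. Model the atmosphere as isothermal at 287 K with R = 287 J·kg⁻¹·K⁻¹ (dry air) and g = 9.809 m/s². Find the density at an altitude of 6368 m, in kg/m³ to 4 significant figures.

ρ ≈ 0.5715 kg/m³

Scale height: H = RT/g = 287 × 287 / 9.809 = 8397.3 m.
In an isothermal atmosphere, density decays like pressure: ρ = ρ₀ exp(−z/H).
z/H = 6368.0/8397.3 = 0.75834; exp(−0.75834) = 0.46844.
ρ = 1.22 × 0.46844 = 0.57150 kg/m³.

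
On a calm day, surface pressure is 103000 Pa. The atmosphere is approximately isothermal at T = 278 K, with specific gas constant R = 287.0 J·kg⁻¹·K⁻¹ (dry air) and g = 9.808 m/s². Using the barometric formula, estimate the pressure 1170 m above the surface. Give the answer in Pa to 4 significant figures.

Scale height: H = RT/g = 287.0 × 278 / 9.808 = 8134.8 m.
Barometric formula: P = P₀ exp(−z/H).
z/H = 1170.0/8134.8 = 0.14383; exp(−0.14383) = 0.86603.
P = 103000 × 0.86603 = 89201 Pa.

P ≈ 89200 Pa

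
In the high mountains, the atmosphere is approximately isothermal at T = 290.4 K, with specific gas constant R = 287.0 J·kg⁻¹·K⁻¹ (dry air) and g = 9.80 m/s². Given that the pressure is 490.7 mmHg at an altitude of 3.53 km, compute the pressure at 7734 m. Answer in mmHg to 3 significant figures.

Scale height: H = RT/g = 287.0 × 290.4 / 9.80 = 8504.6 m.
Between two levels, P₂ = P₁ exp(−Δz/H) with Δz = z₂ − z₁.
Δz = 7734.0 − 3530.0 = 4204.0 m; Δz/H = 4204.0/8504.6 = 0.49432.
P₂ = 490.7 × exp(−0.49432) = 490.7 × 0.60999 = 299.32 mmHg.

P ≈ 299 mmHg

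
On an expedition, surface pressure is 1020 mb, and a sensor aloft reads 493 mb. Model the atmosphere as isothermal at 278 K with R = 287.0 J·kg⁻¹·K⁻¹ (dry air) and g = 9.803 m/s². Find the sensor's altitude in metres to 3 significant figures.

Scale height: H = RT/g = 287.0 × 278 / 9.803 = 8138.9 m.
Invert the barometric formula: z = H ln(P₀/P).
P₀/P = 1020/493 = 2.0690; ln(2.0690) = 0.72707.
z = 8138.9 × 0.72707 = 5917.6 m.

z ≈ 5920 m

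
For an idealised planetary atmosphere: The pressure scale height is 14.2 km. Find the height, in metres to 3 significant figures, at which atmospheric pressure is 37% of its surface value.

z ≈ 14100 m

Set P/P₀ = exp(−z/H) = 0.37, so z = −H ln(0.37).
−ln(0.37) = 0.99425; z = 14200 × 0.99425 = 14118 m.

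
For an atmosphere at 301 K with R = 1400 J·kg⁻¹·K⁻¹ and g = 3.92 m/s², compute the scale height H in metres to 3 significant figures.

H ≈ 108000 m

The scale height of an isothermal atmosphere is H = RT/g.
H = 1400 × 301 / 3.92 = 421400/3.92 = 107500 m.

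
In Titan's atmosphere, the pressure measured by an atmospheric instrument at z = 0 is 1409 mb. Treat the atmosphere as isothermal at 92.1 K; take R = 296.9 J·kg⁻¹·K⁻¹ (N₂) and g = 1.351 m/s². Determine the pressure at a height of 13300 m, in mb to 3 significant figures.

Scale height: H = RT/g = 296.9 × 92.1 / 1.351 = 20240 m.
Barometric formula: P = P₀ exp(−z/H).
z/H = 13300/20240 = 0.65711; exp(−0.65711) = 0.51835.
P = 1409 × 0.51835 = 730.36 mb.

P ≈ 730 mb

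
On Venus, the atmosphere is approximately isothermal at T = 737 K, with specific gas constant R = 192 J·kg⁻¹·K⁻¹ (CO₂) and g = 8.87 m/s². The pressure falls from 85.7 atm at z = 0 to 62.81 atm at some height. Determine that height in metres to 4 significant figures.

z ≈ 4957 m

Scale height: H = RT/g = 192 × 737 / 8.87 = 15953 m.
Invert the barometric formula: z = H ln(P₀/P).
P₀/P = 85.7/62.81 = 1.3644; ln(1.3644) = 0.31071.
z = 15953 × 0.31071 = 4956.8 m.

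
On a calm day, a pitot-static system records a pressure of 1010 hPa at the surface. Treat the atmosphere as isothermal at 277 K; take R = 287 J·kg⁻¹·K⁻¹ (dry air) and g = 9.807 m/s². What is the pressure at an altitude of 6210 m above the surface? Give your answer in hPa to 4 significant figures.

P ≈ 469.5 hPa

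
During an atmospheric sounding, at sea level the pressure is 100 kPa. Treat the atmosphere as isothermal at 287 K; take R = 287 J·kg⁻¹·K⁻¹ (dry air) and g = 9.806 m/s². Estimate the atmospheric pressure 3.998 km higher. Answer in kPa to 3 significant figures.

Scale height: H = RT/g = 287 × 287 / 9.806 = 8399.9 m.
Barometric formula: P = P₀ exp(−z/H).
z/H = 3998.0/8399.9 = 0.47596; exp(−0.47596) = 0.62129.
P = 100 × 0.62129 = 62.129 kPa.

P ≈ 62.1 kPa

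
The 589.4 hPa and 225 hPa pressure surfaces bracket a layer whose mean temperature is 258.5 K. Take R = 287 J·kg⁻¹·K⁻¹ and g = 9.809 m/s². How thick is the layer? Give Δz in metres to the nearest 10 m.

Δz ≈ 7280 m

Hypsometric equation: Δz = (R T̄/g) ln(P₁/P₂).
R T̄/g = 287 × 258.5 / 9.809 = 7563.4 m.
ln(589.4/225) = ln(2.6196) = 0.96302.
Δz = 7563.4 × 0.96302 = 7283.7 m.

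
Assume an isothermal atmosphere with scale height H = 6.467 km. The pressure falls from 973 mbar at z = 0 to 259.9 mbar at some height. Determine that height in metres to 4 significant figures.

z ≈ 8537 m

Invert the barometric formula: z = H ln(P₀/P).
P₀/P = 973/259.9 = 3.7437; ln(3.7437) = 1.3201.
z = 6467.0 × 1.3201 = 8537.1 m.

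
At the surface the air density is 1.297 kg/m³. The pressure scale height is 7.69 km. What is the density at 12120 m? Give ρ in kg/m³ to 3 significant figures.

In an isothermal atmosphere, density decays like pressure: ρ = ρ₀ exp(−z/H).
z/H = 12120/7690.0 = 1.5761; exp(−1.5761) = 0.20678.
ρ = 1.297 × 0.20678 = 0.26819 kg/m³.

ρ ≈ 0.268 kg/m³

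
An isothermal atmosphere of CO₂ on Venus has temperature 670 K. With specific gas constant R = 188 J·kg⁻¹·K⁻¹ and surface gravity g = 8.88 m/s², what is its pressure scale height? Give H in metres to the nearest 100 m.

The scale height of an isothermal atmosphere is H = RT/g.
H = 188 × 670 / 8.88 = 125960/8.88 = 14185 m.

H ≈ 14200 m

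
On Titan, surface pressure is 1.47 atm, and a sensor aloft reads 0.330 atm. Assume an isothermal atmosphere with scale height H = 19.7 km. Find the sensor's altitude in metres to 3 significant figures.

z ≈ 29400 m

Invert the barometric formula: z = H ln(P₀/P).
P₀/P = 1.47/0.330 = 4.4545; ln(4.4545) = 1.4939.
z = 19700 × 1.4939 = 29430 m.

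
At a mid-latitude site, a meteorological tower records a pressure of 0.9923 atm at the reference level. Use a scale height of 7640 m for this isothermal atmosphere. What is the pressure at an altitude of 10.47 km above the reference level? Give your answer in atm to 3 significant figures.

P ≈ 0.252 atm

Barometric formula: P = P₀ exp(−z/H).
z/H = 10470/7640.0 = 1.3704; exp(−1.3704) = 0.25401.
P = 0.9923 × 0.25401 = 0.25205 atm.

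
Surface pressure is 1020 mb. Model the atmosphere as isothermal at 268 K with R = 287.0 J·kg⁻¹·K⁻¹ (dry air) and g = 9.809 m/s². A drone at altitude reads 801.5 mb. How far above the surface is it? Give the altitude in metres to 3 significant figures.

Scale height: H = RT/g = 287.0 × 268 / 9.809 = 7841.4 m.
Invert the barometric formula: z = H ln(P₀/P).
P₀/P = 1020/801.5 = 1.2726; ln(1.2726) = 0.24106.
z = 7841.4 × 0.24106 = 1890.2 m.

z ≈ 1890 m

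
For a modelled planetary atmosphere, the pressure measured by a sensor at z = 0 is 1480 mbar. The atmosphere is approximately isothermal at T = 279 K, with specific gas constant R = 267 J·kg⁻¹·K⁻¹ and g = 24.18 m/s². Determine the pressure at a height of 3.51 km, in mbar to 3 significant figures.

P ≈ 474 mbar

Scale height: H = RT/g = 267 × 279 / 24.18 = 3080.8 m.
Barometric formula: P = P₀ exp(−z/H).
z/H = 3510.0/3080.8 = 1.1393; exp(−1.1393) = 0.32004.
P = 1480 × 0.32004 = 473.66 mbar.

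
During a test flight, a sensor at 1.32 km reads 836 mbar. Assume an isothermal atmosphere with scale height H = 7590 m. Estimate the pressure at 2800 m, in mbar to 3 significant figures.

Between two levels, P₂ = P₁ exp(−Δz/H) with Δz = z₂ − z₁.
Δz = 2800.0 − 1320.0 = 1480.0 m; Δz/H = 1480.0/7590.0 = 0.19499.
P₂ = 836 × exp(−0.19499) = 836 × 0.82284 = 687.89 mbar.

P ≈ 688 mbar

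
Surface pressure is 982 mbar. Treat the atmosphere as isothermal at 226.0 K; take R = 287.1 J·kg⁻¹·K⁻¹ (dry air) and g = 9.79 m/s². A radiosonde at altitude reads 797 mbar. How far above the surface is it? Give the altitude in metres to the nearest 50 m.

z ≈ 1400 m

Scale height: H = RT/g = 287.1 × 226.0 / 9.79 = 6627.6 m.
Invert the barometric formula: z = H ln(P₀/P).
P₀/P = 982/797 = 1.2321; ln(1.2321) = 0.20872.
z = 6627.6 × 0.20872 = 1383.3 m.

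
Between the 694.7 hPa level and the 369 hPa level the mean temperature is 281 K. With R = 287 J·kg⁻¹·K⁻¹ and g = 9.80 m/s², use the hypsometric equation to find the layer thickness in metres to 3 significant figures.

Δz ≈ 5210 m

Hypsometric equation: Δz = (R T̄/g) ln(P₁/P₂).
R T̄/g = 287 × 281 / 9.80 = 8229.3 m.
ln(694.7/369) = ln(1.8827) = 0.63271.
Δz = 8229.3 × 0.63271 = 5206.8 m.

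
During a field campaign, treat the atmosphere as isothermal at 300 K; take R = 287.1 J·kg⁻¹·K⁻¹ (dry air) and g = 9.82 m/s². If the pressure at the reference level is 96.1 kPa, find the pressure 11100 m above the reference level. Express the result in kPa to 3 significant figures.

P ≈ 27.1 kPa

Scale height: H = RT/g = 287.1 × 300 / 9.82 = 8770.9 m.
Barometric formula: P = P₀ exp(−z/H).
z/H = 11100/8770.9 = 1.2655; exp(−1.2655) = 0.28210.
P = 96.1 × 0.28210 = 27.110 kPa.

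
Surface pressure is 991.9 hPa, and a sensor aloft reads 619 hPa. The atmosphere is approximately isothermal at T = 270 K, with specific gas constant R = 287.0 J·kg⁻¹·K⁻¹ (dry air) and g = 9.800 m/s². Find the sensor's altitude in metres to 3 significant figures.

z ≈ 3730 m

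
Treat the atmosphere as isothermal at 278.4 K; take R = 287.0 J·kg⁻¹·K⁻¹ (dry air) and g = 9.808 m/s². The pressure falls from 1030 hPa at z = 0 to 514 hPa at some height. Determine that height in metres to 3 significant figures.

Scale height: H = RT/g = 287.0 × 278.4 / 9.808 = 8146.5 m.
Invert the barometric formula: z = H ln(P₀/P).
P₀/P = 1030/514 = 2.0039; ln(2.0039) = 0.69510.
z = 8146.5 × 0.69510 = 5662.6 m.

z ≈ 5660 m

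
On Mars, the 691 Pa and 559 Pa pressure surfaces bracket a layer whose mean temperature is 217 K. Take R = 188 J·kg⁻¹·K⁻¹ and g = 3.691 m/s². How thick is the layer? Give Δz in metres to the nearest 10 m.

Δz ≈ 2340 m

Hypsometric equation: Δz = (R T̄/g) ln(P₁/P₂).
R T̄/g = 188 × 217 / 3.691 = 11053 m.
ln(691/559) = ln(1.2361) = 0.21196.
Δz = 11053 × 0.21196 = 2342.8 m.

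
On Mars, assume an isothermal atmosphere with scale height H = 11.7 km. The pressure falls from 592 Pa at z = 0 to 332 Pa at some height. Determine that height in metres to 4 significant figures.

z ≈ 6767 m

Invert the barometric formula: z = H ln(P₀/P).
P₀/P = 592/332 = 1.7831; ln(1.7831) = 0.57835.
z = 11700 × 0.57835 = 6766.7 m.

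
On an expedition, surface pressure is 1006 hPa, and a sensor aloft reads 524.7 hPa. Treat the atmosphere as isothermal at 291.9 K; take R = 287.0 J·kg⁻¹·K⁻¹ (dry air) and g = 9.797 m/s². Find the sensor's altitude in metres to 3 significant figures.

z ≈ 5570 m

Scale height: H = RT/g = 287.0 × 291.9 / 9.797 = 8551.1 m.
Invert the barometric formula: z = H ln(P₀/P).
P₀/P = 1006/524.7 = 1.9173; ln(1.9173) = 0.65092.
z = 8551.1 × 0.65092 = 5566.1 m.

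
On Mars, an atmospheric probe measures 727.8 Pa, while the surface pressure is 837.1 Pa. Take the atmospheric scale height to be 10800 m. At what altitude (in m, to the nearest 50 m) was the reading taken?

Invert the barometric formula: z = H ln(P₀/P).
P₀/P = 837.1/727.8 = 1.1502; ln(1.1502) = 0.13994.
z = 10800 × 0.13994 = 1511.4 m.

z ≈ 1500 m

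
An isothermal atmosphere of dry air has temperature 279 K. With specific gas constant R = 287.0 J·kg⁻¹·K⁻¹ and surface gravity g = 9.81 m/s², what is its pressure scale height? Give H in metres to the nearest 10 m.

The scale height of an isothermal atmosphere is H = RT/g.
H = 287.0 × 279 / 9.81 = 80073/9.81 = 8162.4 m.

H ≈ 8160 m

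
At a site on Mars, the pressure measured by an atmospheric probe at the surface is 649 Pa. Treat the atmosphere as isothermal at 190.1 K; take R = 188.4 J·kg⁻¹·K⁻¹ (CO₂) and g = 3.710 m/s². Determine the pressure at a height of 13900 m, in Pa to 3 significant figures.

P ≈ 154 Pa

Scale height: H = RT/g = 188.4 × 190.1 / 3.710 = 9653.6 m.
Barometric formula: P = P₀ exp(−z/H).
z/H = 13900/9653.6 = 1.4399; exp(−1.4399) = 0.23695.
P = 649 × 0.23695 = 153.78 Pa.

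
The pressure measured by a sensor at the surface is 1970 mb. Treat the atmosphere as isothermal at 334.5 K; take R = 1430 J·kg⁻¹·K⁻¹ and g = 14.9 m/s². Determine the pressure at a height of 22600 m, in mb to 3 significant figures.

Scale height: H = RT/g = 1430 × 334.5 / 14.9 = 32103 m.
Barometric formula: P = P₀ exp(−z/H).
z/H = 22600/32103 = 0.70398; exp(−0.70398) = 0.49461.
P = 1970 × 0.49461 = 974.38 mb.

P ≈ 974 mb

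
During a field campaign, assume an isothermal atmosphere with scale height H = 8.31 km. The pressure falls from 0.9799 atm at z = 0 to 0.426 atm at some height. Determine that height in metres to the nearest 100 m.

z ≈ 6900 m

Invert the barometric formula: z = H ln(P₀/P).
P₀/P = 0.9799/0.426 = 2.3002; ln(2.3002) = 0.83300.
z = 8310.0 × 0.83300 = 6922.2 m.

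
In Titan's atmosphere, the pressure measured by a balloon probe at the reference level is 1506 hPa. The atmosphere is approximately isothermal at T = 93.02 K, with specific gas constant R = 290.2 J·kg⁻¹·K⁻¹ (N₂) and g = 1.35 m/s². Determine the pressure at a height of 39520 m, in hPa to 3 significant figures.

P ≈ 209 hPa

Scale height: H = RT/g = 290.2 × 93.02 / 1.35 = 19996 m.
Barometric formula: P = P₀ exp(−z/H).
z/H = 39520/19996 = 1.9764; exp(−1.9764) = 0.13857.
P = 1506 × 0.13857 = 208.69 hPa.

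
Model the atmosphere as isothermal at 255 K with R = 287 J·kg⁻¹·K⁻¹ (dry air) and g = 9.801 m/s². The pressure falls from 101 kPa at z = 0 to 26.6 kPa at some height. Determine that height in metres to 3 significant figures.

Scale height: H = RT/g = 287 × 255 / 9.801 = 7467.1 m.
Invert the barometric formula: z = H ln(P₀/P).
P₀/P = 101/26.6 = 3.7970; ln(3.7970) = 1.3342.
z = 7467.1 × 1.3342 = 9962.6 m.

z ≈ 9960 m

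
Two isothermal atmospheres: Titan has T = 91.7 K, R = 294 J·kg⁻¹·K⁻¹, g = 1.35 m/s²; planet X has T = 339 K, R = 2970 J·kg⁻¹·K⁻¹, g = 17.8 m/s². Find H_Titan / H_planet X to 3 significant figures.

H = RT/g for each body.
H_Titan = 294 × 91.7 / 1.35 = 19970 m.
H_planet X = 2970 × 339 / 17.8 = 56563 m.
H_Titan/H_planet X = 19970/56563 = 0.35306.

H_Titan/H_planet X ≈ 0.353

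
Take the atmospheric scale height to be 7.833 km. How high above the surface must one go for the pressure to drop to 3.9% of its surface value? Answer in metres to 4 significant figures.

z ≈ 25410 m

Set P/P₀ = exp(−z/H) = 0.039, so z = −H ln(0.039).
−ln(0.039) = 3.2442; z = 7833.0 × 3.2442 = 25412 m.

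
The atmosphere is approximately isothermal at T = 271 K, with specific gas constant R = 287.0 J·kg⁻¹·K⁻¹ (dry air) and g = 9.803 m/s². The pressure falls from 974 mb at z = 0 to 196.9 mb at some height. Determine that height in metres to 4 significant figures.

z ≈ 12680 m

Scale height: H = RT/g = 287.0 × 271 / 9.803 = 7934.0 m.
Invert the barometric formula: z = H ln(P₀/P).
P₀/P = 974/196.9 = 4.9467; ln(4.9467) = 1.5987.
z = 7934.0 × 1.5987 = 12684 m.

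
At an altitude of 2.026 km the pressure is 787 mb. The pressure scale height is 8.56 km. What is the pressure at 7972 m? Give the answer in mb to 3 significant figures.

Between two levels, P₂ = P₁ exp(−Δz/H) with Δz = z₂ − z₁.
Δz = 7972.0 − 2026.0 = 5946.0 m; Δz/H = 5946.0/8560.0 = 0.69463.
P₂ = 787 × exp(−0.69463) = 787 × 0.49926 = 392.92 mb.

P ≈ 393 mb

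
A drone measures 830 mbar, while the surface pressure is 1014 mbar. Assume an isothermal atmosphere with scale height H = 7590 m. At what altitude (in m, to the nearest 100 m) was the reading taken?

Invert the barometric formula: z = H ln(P₀/P).
P₀/P = 1014/830 = 1.2217; ln(1.2217) = 0.20024.
z = 7590.0 × 0.20024 = 1519.8 m.

z ≈ 1500 m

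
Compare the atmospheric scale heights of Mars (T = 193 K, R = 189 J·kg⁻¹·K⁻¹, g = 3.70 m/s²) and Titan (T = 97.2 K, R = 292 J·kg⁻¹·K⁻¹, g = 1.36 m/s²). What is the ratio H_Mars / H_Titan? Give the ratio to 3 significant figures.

H_Mars/H_Titan ≈ 0.472

H = RT/g for each body.
H_Mars = 189 × 193 / 3.70 = 9858.6 m.
H_Titan = 292 × 97.2 / 1.36 = 20869 m.
H_Mars/H_Titan = 9858.6/20869 = 0.47240.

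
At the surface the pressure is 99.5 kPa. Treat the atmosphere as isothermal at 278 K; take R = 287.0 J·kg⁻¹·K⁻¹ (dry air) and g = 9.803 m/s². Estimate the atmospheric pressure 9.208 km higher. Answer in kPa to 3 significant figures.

P ≈ 32.1 kPa

Scale height: H = RT/g = 287.0 × 278 / 9.803 = 8138.9 m.
Barometric formula: P = P₀ exp(−z/H).
z/H = 9208.0/8138.9 = 1.1314; exp(−1.1314) = 0.32258.
P = 99.5 × 0.32258 = 32.097 kPa.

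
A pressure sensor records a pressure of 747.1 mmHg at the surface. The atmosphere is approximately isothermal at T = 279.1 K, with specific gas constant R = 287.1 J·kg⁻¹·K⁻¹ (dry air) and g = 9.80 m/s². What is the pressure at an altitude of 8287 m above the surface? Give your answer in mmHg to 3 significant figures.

P ≈ 271 mmHg

Scale height: H = RT/g = 287.1 × 279.1 / 9.80 = 8176.5 m.
Barometric formula: P = P₀ exp(−z/H).
z/H = 8287.0/8176.5 = 1.0135; exp(−1.0135) = 0.36295.
P = 747.1 × 0.36295 = 271.16 mmHg.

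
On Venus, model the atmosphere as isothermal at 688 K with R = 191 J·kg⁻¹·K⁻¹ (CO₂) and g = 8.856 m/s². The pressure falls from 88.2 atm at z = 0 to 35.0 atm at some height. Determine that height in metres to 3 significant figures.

Scale height: H = RT/g = 191 × 688 / 8.856 = 14838 m.
Invert the barometric formula: z = H ln(P₀/P).
P₀/P = 88.2/35.0 = 2.5200; ln(2.5200) = 0.92426.
z = 14838 × 0.92426 = 13714 m.

z ≈ 13700 m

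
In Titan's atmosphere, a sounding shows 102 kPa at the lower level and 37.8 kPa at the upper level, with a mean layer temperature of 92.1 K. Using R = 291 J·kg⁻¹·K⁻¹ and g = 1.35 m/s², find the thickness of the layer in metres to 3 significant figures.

Hypsometric equation: Δz = (R T̄/g) ln(P₁/P₂).
R T̄/g = 291 × 92.1 / 1.35 = 19853 m.
ln(102/37.8) = ln(2.6984) = 0.99266.
Δz = 19853 × 0.99266 = 19707 m.

Δz ≈ 19700 m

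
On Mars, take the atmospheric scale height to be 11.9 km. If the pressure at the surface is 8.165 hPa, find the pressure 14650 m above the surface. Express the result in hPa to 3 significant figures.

Barometric formula: P = P₀ exp(−z/H).
z/H = 14650/11900 = 1.2311; exp(−1.2311) = 0.29197.
P = 8.165 × 0.29197 = 2.3839 hPa.

P ≈ 2.38 hPa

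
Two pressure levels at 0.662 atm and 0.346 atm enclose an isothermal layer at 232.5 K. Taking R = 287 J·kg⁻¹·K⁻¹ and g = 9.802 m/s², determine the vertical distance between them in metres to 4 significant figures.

Δz ≈ 4417 m

Hypsometric equation: Δz = (R T̄/g) ln(P₁/P₂).
R T̄/g = 287 × 232.5 / 9.802 = 6807.5 m.
ln(0.662/0.346) = ln(1.9133) = 0.64883.
Δz = 6807.5 × 0.64883 = 4416.9 m.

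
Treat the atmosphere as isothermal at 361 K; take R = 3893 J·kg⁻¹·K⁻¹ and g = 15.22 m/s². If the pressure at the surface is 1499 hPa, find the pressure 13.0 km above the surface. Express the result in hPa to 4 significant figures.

Scale height: H = RT/g = 3893 × 361 / 15.22 = 92337 m.
Barometric formula: P = P₀ exp(−z/H).
z/H = 13000/92337 = 0.14079; exp(−0.14079) = 0.86867.
P = 1499 × 0.86867 = 1302.1 hPa.

P ≈ 1302 hPa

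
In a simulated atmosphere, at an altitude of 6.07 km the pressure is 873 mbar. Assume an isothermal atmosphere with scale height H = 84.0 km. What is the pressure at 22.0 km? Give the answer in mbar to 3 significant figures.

P ≈ 722 mbar

Between two levels, P₂ = P₁ exp(−Δz/H) with Δz = z₂ − z₁.
Δz = 22000 − 6070.0 = 15930 m; Δz/H = 15930/84000 = 0.18964.
P₂ = 873 × exp(−0.18964) = 873 × 0.82726 = 722.20 mbar.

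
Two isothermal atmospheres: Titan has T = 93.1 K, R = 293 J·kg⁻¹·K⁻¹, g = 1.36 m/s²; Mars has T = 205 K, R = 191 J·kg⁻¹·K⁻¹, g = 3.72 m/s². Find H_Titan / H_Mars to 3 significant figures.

H_Titan/H_Mars ≈ 1.91

H = RT/g for each body.
H_Titan = 293 × 93.1 / 1.36 = 20058 m.
H_Mars = 191 × 205 / 3.72 = 10526 m.
H_Titan/H_Mars = 20058/10526 = 1.9056.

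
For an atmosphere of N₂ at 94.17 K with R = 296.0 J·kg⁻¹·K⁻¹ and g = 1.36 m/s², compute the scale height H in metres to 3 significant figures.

The scale height of an isothermal atmosphere is H = RT/g.
H = 296.0 × 94.17 / 1.36 = 27874/1.36 = 20496 m.

H ≈ 20500 m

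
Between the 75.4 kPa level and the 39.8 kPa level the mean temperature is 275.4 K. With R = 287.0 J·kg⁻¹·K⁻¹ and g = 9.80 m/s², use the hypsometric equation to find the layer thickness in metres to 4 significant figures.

Hypsometric equation: Δz = (R T̄/g) ln(P₁/P₂).
R T̄/g = 287.0 × 275.4 / 9.80 = 8065.3 m.
ln(75.4/39.8) = ln(1.8945) = 0.63895.
Δz = 8065.3 × 0.63895 = 5153.3 m.

Δz ≈ 5153 m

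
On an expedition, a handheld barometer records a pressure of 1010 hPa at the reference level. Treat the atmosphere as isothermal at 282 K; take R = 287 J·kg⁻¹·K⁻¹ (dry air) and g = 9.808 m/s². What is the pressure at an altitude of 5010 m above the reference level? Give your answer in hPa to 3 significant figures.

Scale height: H = RT/g = 287 × 282 / 9.808 = 8251.8 m.
Barometric formula: P = P₀ exp(−z/H).
z/H = 5010.0/8251.8 = 0.60714; exp(−0.60714) = 0.54491.
P = 1010 × 0.54491 = 550.36 hPa.

P ≈ 550 hPa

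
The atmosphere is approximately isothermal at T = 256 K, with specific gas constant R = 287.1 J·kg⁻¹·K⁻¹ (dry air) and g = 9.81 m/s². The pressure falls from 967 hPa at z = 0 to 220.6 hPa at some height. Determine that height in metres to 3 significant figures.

z ≈ 11100 m

Scale height: H = RT/g = 287.1 × 256 / 9.81 = 7492.1 m.
Invert the barometric formula: z = H ln(P₀/P).
P₀/P = 967/220.6 = 4.3835; ln(4.3835) = 1.4778.
z = 7492.1 × 1.4778 = 11072 m.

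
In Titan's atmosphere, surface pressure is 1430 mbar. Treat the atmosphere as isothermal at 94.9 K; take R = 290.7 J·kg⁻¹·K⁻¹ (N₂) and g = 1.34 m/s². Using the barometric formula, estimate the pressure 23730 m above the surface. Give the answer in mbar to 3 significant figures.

Scale height: H = RT/g = 290.7 × 94.9 / 1.34 = 20588 m.
Barometric formula: P = P₀ exp(−z/H).
z/H = 23730/20588 = 1.1526; exp(−1.1526) = 0.31581.
P = 1430 × 0.31581 = 451.61 mbar.

P ≈ 452 mbar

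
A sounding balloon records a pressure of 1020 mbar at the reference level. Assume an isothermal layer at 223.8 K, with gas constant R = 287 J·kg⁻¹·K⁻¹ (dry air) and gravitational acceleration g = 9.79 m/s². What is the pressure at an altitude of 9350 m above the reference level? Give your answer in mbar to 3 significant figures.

Scale height: H = RT/g = 287 × 223.8 / 9.79 = 6560.8 m.
Barometric formula: P = P₀ exp(−z/H).
z/H = 9350.0/6560.8 = 1.4251; exp(−1.4251) = 0.24048.
P = 1020 × 0.24048 = 245.29 mbar.

P ≈ 245 mbar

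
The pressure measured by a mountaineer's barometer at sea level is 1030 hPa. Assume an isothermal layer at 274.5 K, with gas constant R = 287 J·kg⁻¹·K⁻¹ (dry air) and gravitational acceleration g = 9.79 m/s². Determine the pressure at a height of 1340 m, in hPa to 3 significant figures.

Scale height: H = RT/g = 287 × 274.5 / 9.79 = 8047.1 m.
Barometric formula: P = P₀ exp(−z/H).
z/H = 1340.0/8047.1 = 0.16652; exp(−0.16652) = 0.84661.
P = 1030 × 0.84661 = 872.01 hPa.

P ≈ 872 hPa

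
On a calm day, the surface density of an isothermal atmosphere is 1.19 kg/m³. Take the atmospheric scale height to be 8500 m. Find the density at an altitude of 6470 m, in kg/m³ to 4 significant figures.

ρ ≈ 0.5559 kg/m³

In an isothermal atmosphere, density decays like pressure: ρ = ρ₀ exp(−z/H).
z/H = 6470.0/8500.0 = 0.76118; exp(−0.76118) = 0.46711.
ρ = 1.19 × 0.46711 = 0.55586 kg/m³.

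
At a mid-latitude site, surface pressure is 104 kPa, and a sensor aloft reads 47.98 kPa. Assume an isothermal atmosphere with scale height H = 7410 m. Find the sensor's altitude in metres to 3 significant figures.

Invert the barometric formula: z = H ln(P₀/P).
P₀/P = 104/47.98 = 2.1676; ln(2.1676) = 0.77362.
z = 7410.0 × 0.77362 = 5732.5 m.

z ≈ 5730 m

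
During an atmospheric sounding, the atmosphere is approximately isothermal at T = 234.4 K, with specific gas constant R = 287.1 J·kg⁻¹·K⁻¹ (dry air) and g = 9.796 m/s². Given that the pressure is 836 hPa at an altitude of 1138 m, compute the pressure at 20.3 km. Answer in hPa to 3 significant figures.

P ≈ 51.4 hPa

Scale height: H = RT/g = 287.1 × 234.4 / 9.796 = 6869.8 m.
Between two levels, P₂ = P₁ exp(−Δz/H) with Δz = z₂ − z₁.
Δz = 20300 − 1138.0 = 19162 m; Δz/H = 19162/6869.8 = 2.7893.
P₂ = 836 × exp(−2.7893) = 836 × 0.061464 = 51.384 hPa.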